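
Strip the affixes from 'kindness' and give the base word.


Remove suffix '-ness' from 'kindness' to get root 'kind'.

kind


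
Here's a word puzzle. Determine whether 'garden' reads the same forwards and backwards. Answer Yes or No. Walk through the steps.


Forward: 'garden'
Reversed: 'nedrag'
They differ.

No


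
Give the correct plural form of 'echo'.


Apply rule: Add -es (consonant + o). 'echo' becomes 'echoes'.

echoes


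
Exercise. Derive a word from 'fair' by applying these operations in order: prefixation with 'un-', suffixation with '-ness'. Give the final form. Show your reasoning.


Step 1: Add prefix 'un-' to 'fair' = 'unfair'
Step 2: Add suffix '-ness' to 'unfair' = 'unfairness'

unfairness


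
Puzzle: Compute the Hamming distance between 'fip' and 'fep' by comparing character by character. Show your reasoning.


Alignment:
Position 1: 'f' vs 'f' = match
Position 2: 'i' vs 'e' = DIFFER
Position 3: 'p' vs 'p' = match
Total differences: 1

1


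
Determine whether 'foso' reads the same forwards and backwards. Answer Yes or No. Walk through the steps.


Forward: 'foso'
Reversed: 'osof'
They differ.

No


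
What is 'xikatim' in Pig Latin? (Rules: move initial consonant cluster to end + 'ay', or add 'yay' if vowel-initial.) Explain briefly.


'xikatim': move consonant cluster 'x' to end and add 'ay': 'ikatimxay'.

ikatimxay


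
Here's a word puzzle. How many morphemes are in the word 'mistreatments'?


Decomposition: mis- (prefix) + treat (root) + -ment (suffix) + -s (plural) = 4 morpheme(s)

4 morphemes


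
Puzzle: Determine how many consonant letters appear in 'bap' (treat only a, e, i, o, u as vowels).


Consonants in 'bap': b, p = 2 consonants.

2


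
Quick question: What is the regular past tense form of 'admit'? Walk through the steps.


Apply rule: Double final consonant and add -ed. 'admit' becomes 'admitted'.

admitted


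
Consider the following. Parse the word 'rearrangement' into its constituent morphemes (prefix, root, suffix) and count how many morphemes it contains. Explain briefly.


Step 1: Identify prefix: 're' (meaning: again)
Step 2: Identify root: 'arrange'
Step 3: Identify suffix(es): 'ment'
Decomposition: re- (prefix: again) + arrange (root) + -ment (suffix: action/result)
Total morphemes: 3

3 morphemes (re- (prefix: again) + arrange (root) + -ment (suffix: action/result))


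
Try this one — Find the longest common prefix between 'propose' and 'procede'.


Compare from the start: 3 characters match: 'pro'. Mismatch at position 4: 'p' vs 'c'.

pro


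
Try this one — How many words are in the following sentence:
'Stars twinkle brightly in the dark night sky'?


Split into words: Stars | twinkle | brightly | in | the | dark | night | sky = 8 words.

8


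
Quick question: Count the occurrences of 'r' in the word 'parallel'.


Letter 'r' in 'parallel': found at position(s) 3 = 1 occurrence(s).

1


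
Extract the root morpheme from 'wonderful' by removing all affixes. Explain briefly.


Remove suffix '-ful' from 'wonderful' to get root 'wonder'.

wonder


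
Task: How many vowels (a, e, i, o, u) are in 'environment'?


Vowels in 'environment': e, i, o, e = 4 vowels.

4


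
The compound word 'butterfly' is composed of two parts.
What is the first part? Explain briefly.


Split 'butterfly' into 'butter' + 'fly'. The first part is 'butter'.

butter


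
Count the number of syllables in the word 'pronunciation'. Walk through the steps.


Break 'pronunciation' into syllables: pro-nun-ci-a-tion -> pro | nun | ci | a | tion = 5 syllables

5 syllables


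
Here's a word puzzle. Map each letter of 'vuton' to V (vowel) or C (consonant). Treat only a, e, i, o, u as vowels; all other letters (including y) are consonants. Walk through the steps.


Letter mapping: v = C, u = V, t = C, o = V, n = C.

CVCVC


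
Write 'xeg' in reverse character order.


Reverse 'xeg' character by character: 'gex'.

gex


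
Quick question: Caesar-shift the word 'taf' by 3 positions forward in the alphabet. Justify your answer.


Shift each letter by 3: t -> w, a -> d, f -> i. Result: 'wdi'.

wdi


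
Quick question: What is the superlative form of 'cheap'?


Apply superlative formation (add -est): 'cheap' -> 'cheapest'.

cheapest


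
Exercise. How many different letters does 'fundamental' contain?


Unique letters in 'fundamental': {a, d, e, f, l, m, n, t, u} = 9 distinct letters.

9


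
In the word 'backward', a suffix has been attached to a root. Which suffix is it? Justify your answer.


The word 'backward' = 'back' (root) + '-ward' (suffix). The suffix is '-ward'.

ward


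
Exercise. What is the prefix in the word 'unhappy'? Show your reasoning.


The word 'unhappy' = 'un' (prefix) + 'happy' (root). The prefix is 'un'.

un


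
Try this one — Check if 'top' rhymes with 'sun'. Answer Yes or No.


Rime (stressed vowel + following sounds) of 'top': -op = /ɒp/
Rime of 'sun': -un = /ʌn/
/ɒp/ and /ʌn/ are different ending sounds, so the words do not rhyme.

No


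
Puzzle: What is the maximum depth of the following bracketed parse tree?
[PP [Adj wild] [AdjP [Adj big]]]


Count bracket nesting levels:
'[' at pos 0: depth = 1
'[' at pos 4: depth = 2
'[' at pos 15: depth = 2
'[' at pos 21: depth = 3
Maximum depth reached: 3

3


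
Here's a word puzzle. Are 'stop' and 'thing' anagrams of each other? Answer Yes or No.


Sorted letters of 'stop': 'opst'
Sorted letters of 'thing': 'ghint'
They do not match.

No


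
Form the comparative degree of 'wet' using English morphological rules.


Apply comparative formation (double final consonant, add -er): 'wet' -> 'wetter'.

wetter


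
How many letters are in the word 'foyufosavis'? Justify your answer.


Spell out 'foyufosavis' and number each letter: f(1), o(2), y(3), u(4), f(5), o(6), s(7), a(8), v(9), i(10), s(11). Total: 11 letters.

11


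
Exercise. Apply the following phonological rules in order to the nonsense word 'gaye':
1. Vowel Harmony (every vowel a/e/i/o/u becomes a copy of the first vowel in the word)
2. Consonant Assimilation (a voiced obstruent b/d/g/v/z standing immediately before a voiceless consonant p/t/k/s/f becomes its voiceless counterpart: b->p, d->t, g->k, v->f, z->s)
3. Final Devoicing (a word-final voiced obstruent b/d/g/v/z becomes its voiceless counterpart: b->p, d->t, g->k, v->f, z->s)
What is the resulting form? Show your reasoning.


Starting form: 'gaye'
Rule 1: Vowel Harmony: all vowels become 'a' (matching first vowel). 'gaye' -> 'gaya'
Rule 2: Consonant Assimilation: no voiced obstruent (b/d/g/v/z) stands immediately before a voiceless consonant (p/t/k/s/f). No change.
Rule 3: Final Devoicing: the word ends in the vowel 'a', not a consonant. No change.
Final form: 'gaya'

gaya


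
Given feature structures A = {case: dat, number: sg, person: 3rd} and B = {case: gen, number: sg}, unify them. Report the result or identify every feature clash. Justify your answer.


Compare features:
case: A=dat vs B=gen -> CLASH
number: A=sg vs B=sg -> unified: sg
person: A=3rd vs B=_ -> unified: 3rd
Clash detected on feature 'case' (dat vs gen); unification fails.

CLASH on 'case' (dat vs gen)


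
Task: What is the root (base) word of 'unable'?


Remove prefix 'un' from 'unable' to get root 'able'.

able


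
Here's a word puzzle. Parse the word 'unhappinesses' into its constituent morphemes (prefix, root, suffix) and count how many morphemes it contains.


Step 1: Identify prefix: 'un' (meaning: not/reverse)
Step 2: Identify root: 'happy'
Step 3: Identify suffix(es): 'ness, es'
Decomposition: un- (prefix: not/reverse) + happy (root) + -ness (suffix: state of) + -es (plural)
Total morphemes: 4

4 morphemes (un- (prefix: not/reverse) + happy (root) + -ness (suffix: state of) + -es (plural))


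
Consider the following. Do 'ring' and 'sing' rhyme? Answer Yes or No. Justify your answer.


Rime (stressed vowel + following sounds) of 'ring': -ing = /ɪŋ/
Rime of 'sing': -ing = /ɪŋ/
/ɪŋ/ and /ɪŋ/ are the same ending sound, so the words rhyme.

Yes


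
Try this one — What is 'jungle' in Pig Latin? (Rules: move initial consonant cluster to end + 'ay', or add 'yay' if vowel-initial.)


'jungle': move consonant cluster 'j' to end and add 'ay': 'unglejay'.

unglejay


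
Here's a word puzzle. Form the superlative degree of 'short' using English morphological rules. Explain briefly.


Apply superlative formation (add -est): 'short' -> 'shortest'.

shortest


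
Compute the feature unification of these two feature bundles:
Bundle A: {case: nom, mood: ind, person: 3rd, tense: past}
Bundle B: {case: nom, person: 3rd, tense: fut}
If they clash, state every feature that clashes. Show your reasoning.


Compare features:
case: A=nom vs B=nom -> unified: nom
mood: A=ind vs B=_ -> unified: ind
person: A=3rd vs B=3rd -> unified: 3rd
tense: A=past vs B=fut -> CLASH
Clash detected on feature 'tense' (past vs fut); unification fails.

CLASH on 'tense' (past vs fut)


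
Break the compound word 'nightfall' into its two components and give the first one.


Split 'nightfall' into 'night' + 'fall'. The first part is 'night'.

night


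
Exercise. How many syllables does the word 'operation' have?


Break 'operation' into syllables: op-er-a-tion -> op | er | a | tion = 4 syllables

4 syllables


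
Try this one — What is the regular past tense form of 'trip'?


Apply rule: Double final consonant and add -ed. 'trip' becomes 'tripped'.

tripped


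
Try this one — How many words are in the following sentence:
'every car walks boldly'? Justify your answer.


Split into words: every | car | walks | boldly = 4 words.

4


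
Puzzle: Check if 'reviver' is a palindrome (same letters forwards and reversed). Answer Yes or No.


Forward: 'reviver'
Reversed: 'reviver'
They are identical.

Yes


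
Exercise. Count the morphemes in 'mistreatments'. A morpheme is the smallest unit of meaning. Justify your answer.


Decomposition: mis- (prefix) + treat (root) + -ment (suffix) + -s (plural) = 4 morpheme(s)

4 morphemes


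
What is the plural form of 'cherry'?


Apply rule: Change -y to -ies (consonant + y). 'cherry' becomes 'cherries'.

cherries


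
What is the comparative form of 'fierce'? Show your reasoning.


Apply comparative formation (ends in e: add -r): 'fierce' -> 'fiercer'.

fiercer


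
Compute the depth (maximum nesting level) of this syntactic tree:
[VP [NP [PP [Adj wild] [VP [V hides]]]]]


Count bracket nesting levels:
'[' at pos 0: depth = 1
'[' at pos 4: depth = 2
'[' at pos 8: depth = 3
'[' at pos 12: depth = 4
'[' at pos 23: depth = 4
'[' at pos 27: depth = 5
Maximum depth reached: 5

5


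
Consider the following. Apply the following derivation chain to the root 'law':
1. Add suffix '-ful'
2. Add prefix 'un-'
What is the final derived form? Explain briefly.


Step 1: Add suffix '-ful' to 'law' = 'lawful'
Step 2: Add prefix 'un-' to 'lawful' = 'unlawful'

unlawful


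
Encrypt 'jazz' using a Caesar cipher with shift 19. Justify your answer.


Shift each letter by 19: j -> c, a -> t, z -> s, z -> s. Result: 'ctss'.

ctss


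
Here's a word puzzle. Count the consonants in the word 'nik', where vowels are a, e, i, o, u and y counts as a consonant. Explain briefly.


Consonants in 'nik': n, k = 2 consonants.

2


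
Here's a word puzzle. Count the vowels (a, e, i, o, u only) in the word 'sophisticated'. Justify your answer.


Vowels in 'sophisticated': o, i, i, a, e = 5 vowels.

5


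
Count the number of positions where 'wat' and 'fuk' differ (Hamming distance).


Alignment:
Position 1: 'w' vs 'f' = DIFFER
Position 2: 'a' vs 'u' = DIFFER
Position 3: 't' vs 'k' = DIFFER
Total differences: 3

3


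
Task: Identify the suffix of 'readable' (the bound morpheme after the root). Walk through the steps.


The word 'readable' = 'read' (root) + '-able' (suffix). The suffix is '-able'.

able


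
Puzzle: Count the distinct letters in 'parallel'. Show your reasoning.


Unique letters in 'parallel': {a, e, l, p, r} = 5 distinct letters.

5


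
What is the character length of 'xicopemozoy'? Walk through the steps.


Spell out 'xicopemozoy' and number each letter: x(1), i(2), c(3), o(4), p(5), e(6), m(7), o(8), z(9), o(10), y(11). Total: 11 letters.

11


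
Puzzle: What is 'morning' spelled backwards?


Reverse 'morning' character by character: 'gninrom'.

gninrom


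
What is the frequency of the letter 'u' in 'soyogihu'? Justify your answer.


Letter 'u' in 'soyogihu': found at position(s) 8 = 1 occurrence(s).

1


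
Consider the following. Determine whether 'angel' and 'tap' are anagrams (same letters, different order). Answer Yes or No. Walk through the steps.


Sorted letters of 'angel': 'aegln'
Sorted letters of 'tap': 'apt'
They do not match.

No


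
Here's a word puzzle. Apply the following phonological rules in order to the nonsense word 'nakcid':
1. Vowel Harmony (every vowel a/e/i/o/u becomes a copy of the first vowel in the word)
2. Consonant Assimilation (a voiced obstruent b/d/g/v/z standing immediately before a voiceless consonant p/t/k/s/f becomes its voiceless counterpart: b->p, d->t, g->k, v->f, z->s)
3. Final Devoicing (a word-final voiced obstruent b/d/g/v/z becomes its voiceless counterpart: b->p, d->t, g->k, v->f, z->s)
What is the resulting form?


Starting form: 'nakcid'
Rule 1: Vowel Harmony: all vowels become 'a' (matching first vowel). 'nakcid' -> 'nakcad'
Rule 2: Consonant Assimilation: no voiced obstruent (b/d/g/v/z) stands immediately before a voiceless consonant (p/t/k/s/f). No change.
Rule 3: Final Devoicing: word-final voiced obstruent 'd' becomes voiceless 't'. 'nakcad' -> 'nakcat'
Final form: 'nakcat'

nakcat


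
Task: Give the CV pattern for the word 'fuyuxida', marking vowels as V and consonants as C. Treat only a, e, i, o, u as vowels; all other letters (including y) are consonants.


Letter mapping: f = C, u = V, y = C, u = V, x = C, i = V, d = C, a = V.

CVCVCVCV


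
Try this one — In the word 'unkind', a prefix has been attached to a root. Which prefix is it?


The word 'unkind' = 'un' (prefix) + 'kind' (root). The prefix is 'un'.

un


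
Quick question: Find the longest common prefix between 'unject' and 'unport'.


Compare from the start: 2 characters match: 'un'. Mismatch at position 3: 'j' vs 'p'.

un


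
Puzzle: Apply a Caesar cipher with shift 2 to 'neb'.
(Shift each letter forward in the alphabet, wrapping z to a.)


Shift each letter by 2: n -> p, e -> g, b -> d. Result: 'pgd'.

pgd


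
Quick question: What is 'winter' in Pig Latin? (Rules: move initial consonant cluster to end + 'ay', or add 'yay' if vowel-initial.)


'winter': move consonant cluster 'w' to end and add 'ay': 'interway'.

interway


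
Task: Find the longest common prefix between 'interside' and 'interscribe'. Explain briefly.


Compare from the start: 6 characters match: 'inters'. Mismatch at position 7: 'i' vs 'c'.

inters


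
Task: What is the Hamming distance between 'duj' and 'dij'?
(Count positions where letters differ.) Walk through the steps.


Alignment:
Position 1: 'd' vs 'd' = match
Position 2: 'u' vs 'i' = DIFFER
Position 3: 'j' vs 'j' = match
Total differences: 1

1


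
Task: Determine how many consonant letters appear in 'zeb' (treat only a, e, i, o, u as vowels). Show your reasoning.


Consonants in 'zeb': z, b = 2 consonants.

2


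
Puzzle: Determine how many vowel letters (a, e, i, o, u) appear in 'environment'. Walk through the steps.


Vowels in 'environment': e, i, o, e = 4 vowels.

4


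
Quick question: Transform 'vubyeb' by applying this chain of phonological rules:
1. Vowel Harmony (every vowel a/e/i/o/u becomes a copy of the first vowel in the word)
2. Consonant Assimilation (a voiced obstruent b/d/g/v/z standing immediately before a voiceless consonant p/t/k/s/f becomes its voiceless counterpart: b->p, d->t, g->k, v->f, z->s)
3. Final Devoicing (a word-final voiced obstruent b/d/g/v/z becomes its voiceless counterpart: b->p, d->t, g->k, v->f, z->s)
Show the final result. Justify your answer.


Starting form: 'vubyeb'
Rule 1: Vowel Harmony: all vowels become 'u' (matching first vowel). 'vubyeb' -> 'vubyub'
Rule 2: Consonant Assimilation: no voiced obstruent (b/d/g/v/z) stands immediately before a voiceless consonant (p/t/k/s/f). No change.
Rule 3: Final Devoicing: word-final voiced obstruent 'b' becomes voiceless 'p'. 'vubyub' -> 'vubyup'
Final form: 'vubyup'

vubyup


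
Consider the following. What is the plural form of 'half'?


Apply rule: Change -f to -ves. 'half' becomes 'halves'.

halves


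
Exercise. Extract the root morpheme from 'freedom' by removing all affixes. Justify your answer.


Remove suffix '-dom' from 'freedom' to get root 'free'.

free


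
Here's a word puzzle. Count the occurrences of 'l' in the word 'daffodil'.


Letter 'l' in 'daffodil': found at position(s) 8 = 1 occurrence(s).

1


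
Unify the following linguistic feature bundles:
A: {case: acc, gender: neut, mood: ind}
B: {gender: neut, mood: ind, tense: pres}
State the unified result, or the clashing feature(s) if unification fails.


Compare features:
case: A=acc vs B=_ -> unified: acc
gender: A=neut vs B=neut -> unified: neut
mood: A=ind vs B=ind -> unified: ind
tense: A=_ vs B=pres -> unified: pres
No clashes found.

Unified: {case: acc, gender: neut, mood: ind, tense: pres}


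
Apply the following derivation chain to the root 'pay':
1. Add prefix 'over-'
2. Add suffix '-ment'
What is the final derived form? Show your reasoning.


Step 1: Add prefix 'over-' to 'pay' = 'overpay'
Step 2: Add suffix '-ment' to 'overpay' = 'overpayment'

overpayment


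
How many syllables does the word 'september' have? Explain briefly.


Break 'september' into syllables: sep-tem-ber -> sep | tem | ber = 3 syllables

3 syllables


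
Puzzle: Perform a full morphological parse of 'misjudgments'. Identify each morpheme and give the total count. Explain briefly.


Step 1: Identify prefix: 'mis' (meaning: wrongly)
Step 2: Identify root: 'judge'
Step 3: Identify suffix(es): 'ment, s'
Decomposition: mis- (prefix: wrongly) + judge (root) + -ment (suffix: action/result) + -s (plural)
Total morphemes: 4

4 morphemes (mis- (prefix: wrongly) + judge (root) + -ment (suffix: action/result) + -s (plural))


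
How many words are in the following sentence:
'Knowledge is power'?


Split into words: Knowledge | is | power = 3 words.

3


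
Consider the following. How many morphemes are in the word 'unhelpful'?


Decomposition: un- (prefix) + help (root) + -ful (suffix) = 3 morpheme(s)

3 morphemes


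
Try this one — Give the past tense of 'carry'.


Apply rule: Change -y to -ied. 'carry' becomes 'carried'.

carried


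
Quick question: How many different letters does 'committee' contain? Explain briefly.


Unique letters in 'committee': {c, e, i, m, o, t} = 6 distinct letters.

6


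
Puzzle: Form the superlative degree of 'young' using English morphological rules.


Apply superlative formation (add -est): 'young' -> 'youngest'.

youngest


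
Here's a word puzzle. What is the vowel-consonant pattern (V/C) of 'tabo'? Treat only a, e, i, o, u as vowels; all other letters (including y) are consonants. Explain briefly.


Letter mapping: t = C, a = V, b = C, o = V.

CVCV


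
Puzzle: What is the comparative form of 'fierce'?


Apply comparative formation (ends in e: add -r): 'fierce' -> 'fiercer'.

fiercer


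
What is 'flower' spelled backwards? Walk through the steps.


Reverse 'flower' character by character: 'rewolf'.

rewolf


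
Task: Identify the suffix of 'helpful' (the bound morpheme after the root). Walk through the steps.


The word 'helpful' = 'help' (root) + '-ful' (suffix). The suffix is '-ful'.

ful


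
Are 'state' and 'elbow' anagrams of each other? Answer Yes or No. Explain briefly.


Sorted letters of 'state': 'aestt'
Sorted letters of 'elbow': 'below'
They do not match.

No


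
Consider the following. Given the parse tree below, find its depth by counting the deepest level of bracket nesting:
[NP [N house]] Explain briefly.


Count bracket nesting levels:
'[' at pos 0: depth = 1
'[' at pos 4: depth = 2
Maximum depth reached: 2

2


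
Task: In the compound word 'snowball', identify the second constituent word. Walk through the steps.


Split 'snowball' into 'snow' + 'ball'. The second part is 'ball'.

ball


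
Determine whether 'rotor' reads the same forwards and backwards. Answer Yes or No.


Forward: 'rotor'
Reversed: 'rotor'
They are identical.

Yes


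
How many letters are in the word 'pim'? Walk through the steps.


Spell out 'pim' and number each letter: p(1), i(2), m(3). Total: 3 letters.

3


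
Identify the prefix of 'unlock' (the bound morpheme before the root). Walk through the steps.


The word 'unlock' = 'un' (prefix) + 'lock' (root). The prefix is 'un'.

un


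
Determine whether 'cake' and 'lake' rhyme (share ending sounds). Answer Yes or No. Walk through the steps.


Rime (stressed vowel + following sounds) of 'cake': -ake = /eɪk/
Rime of 'lake': -ake = /eɪk/
/eɪk/ and /eɪk/ are the same ending sound, so the words rhyme.

Yes


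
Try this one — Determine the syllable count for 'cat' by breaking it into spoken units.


Break 'cat' into syllables: cat -> cat = 1 syllable

1 syllable


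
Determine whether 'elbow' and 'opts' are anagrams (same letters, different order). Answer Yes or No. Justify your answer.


Sorted letters of 'elbow': 'below'
Sorted letters of 'opts': 'opst'
They do not match.

No


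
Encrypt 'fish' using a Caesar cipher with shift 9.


Shift each letter by 9: f -> o, i -> r, s -> b, h -> q. Result: 'orbq'.

orbq


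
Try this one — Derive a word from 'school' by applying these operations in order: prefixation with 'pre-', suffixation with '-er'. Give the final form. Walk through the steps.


Step 1: Add prefix 'pre-' to 'school' = 'preschool'
Step 2: Add suffix '-er' to 'preschool' = 'preschooler'

preschooler


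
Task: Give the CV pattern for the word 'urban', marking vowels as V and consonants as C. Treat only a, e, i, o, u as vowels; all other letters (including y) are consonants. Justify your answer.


Letter mapping: u = V, r = C, b = C, a = V, n = C.

VCCVC


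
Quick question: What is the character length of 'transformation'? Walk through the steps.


Spell out 'transformation' and number each letter: t(1), r(2), a(3), n(4), s(5), f(6), o(7), r(8), m(9), a(10), t(11), i(12), o(13), n(14). Total: 14 letters.

14


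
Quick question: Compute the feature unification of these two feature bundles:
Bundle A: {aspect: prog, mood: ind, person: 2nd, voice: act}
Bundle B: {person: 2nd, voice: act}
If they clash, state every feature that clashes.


Compare features:
aspect: A=prog vs B=_ -> unified: prog
mood: A=ind vs B=_ -> unified: ind
person: A=2nd vs B=2nd -> unified: 2nd
voice: A=act vs B=act -> unified: act
No clashes found.

Unified: {aspect: prog, mood: ind, person: 2nd, voice: act}


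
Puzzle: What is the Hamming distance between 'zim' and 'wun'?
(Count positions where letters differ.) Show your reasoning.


Alignment:
Position 1: 'z' vs 'w' = DIFFER
Position 2: 'i' vs 'u' = DIFFER
Position 3: 'm' vs 'n' = DIFFER
Total differences: 3

3


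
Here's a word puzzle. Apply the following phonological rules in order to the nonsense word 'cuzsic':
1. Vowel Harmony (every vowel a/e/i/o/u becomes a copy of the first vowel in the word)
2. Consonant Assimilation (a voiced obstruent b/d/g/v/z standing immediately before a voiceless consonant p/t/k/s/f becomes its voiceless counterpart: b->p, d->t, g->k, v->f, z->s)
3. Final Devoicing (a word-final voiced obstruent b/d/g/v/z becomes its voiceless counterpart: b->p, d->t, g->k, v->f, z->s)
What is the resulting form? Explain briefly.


Starting form: 'cuzsic'
Rule 1: Vowel Harmony: all vowels become 'u' (matching first vowel). 'cuzsic' -> 'cuzsuc'
Rule 2: Consonant Assimilation: voiced obstruent before voiceless consonant becomes voiceless ('zs' -> 'ss'). 'cuzsuc' -> 'cussuc'
Rule 3: Final Devoicing: final consonant 'c' is not one of the voiced obstruents b/d/g/v/z. No change.
Final form: 'cussuc'

cussuc


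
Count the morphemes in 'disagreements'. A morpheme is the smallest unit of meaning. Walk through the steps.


Decomposition: dis- (prefix) + agree (root) + -ment (suffix) + -s (plural) = 4 morpheme(s)

4 morphemes


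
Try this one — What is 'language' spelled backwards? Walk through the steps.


Reverse 'language' character by character: 'egaugnal'.

egaugnal


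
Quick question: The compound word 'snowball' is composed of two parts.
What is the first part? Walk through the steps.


Split 'snowball' into 'snow' + 'ball'. The first part is 'snow'.

snow


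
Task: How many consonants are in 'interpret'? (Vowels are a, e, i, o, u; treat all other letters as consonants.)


Consonants in 'interpret': n, t, r, p, r, t = 6 consonants.

6


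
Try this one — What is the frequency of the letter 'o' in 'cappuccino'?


Letter 'o' in 'cappuccino': found at position(s) 10 = 1 occurrence(s).

1


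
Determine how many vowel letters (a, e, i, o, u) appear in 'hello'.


Vowels in 'hello': e, o = 2 vowels.

2


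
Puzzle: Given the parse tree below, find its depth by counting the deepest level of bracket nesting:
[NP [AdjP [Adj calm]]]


Count bracket nesting levels:
'[' at pos 0: depth = 1
'[' at pos 4: depth = 2
'[' at pos 10: depth = 3
Maximum depth reached: 3

3


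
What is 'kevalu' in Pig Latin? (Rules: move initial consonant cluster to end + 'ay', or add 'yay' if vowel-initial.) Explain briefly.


'kevalu': move consonant cluster 'k' to end and add 'ay': 'evalukay'.

evalukay


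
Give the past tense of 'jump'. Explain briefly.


Apply rule: Add -ed. 'jump' becomes 'jumped'.

jumped


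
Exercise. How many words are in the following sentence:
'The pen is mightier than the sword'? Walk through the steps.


Split into words: The | pen | is | mightier | than | the | sword = 7 words.

7


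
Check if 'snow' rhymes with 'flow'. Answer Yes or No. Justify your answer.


Rime (stressed vowel + following sounds) of 'snow': -ow = /oʊ/
Rime of 'flow': -ow = /oʊ/
/oʊ/ and /oʊ/ are the same ending sound, so the words rhyme.

Yes


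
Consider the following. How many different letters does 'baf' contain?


Unique letters in 'baf': {a, b, f} = 3 distinct letters.

3


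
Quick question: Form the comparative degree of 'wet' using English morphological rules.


Apply comparative formation (double final consonant, add -er): 'wet' -> 'wetter'.

wetter


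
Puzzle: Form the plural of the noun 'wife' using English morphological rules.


Apply rule: Change -fe to -ves. 'wife' becomes 'wives'.

wives


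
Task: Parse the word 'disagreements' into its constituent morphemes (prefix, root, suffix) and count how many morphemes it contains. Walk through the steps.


Step 1: Identify prefix: 'dis' (meaning: not/apart)
Step 2: Identify root: 'agree'
Step 3: Identify suffix(es): 'ment, s'
Decomposition: dis- (prefix: not/apart) + agree (root) + -ment (suffix: action/result) + -s (plural)
Total morphemes: 4

4 morphemes (dis- (prefix: not/apart) + agree (root) + -ment (suffix: action/result) + -s (plural))


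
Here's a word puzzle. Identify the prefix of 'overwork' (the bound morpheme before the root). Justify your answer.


The word 'overwork' = 'over' (prefix) + 'work' (root). The prefix is 'over'.

over


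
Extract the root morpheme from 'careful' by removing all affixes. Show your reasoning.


Remove suffix '-ful' from 'careful' to get root 'care'.

care


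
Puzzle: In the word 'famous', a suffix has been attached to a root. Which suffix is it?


The word 'famous' = 'fame' (root) + '-ous' (suffix). The suffix is '-ous'.

ous


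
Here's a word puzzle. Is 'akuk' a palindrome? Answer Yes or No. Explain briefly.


Forward: 'akuk'
Reversed: 'kuka'
They differ.

No


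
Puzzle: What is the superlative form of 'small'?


Apply superlative formation (add -est): 'small' -> 'smallest'.

smallest


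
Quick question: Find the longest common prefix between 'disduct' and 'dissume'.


Compare from the start: 3 characters match: 'dis'. Mismatch at position 4: 'd' vs 's'.

dis


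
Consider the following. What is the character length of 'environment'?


Spell out 'environment' and number each letter: e(1), n(2), v(3), i(4), r(5), o(6), n(7), m(8), e(9), n(10), t(11). Total: 11 letters.

11


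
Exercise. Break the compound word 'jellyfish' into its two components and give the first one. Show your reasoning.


Split 'jellyfish' into 'jelly' + 'fish'. The first part is 'jelly'.

jelly


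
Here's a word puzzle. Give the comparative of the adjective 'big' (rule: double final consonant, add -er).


Apply comparative formation (double final consonant, add -er): 'big' -> 'bigger'.

bigger


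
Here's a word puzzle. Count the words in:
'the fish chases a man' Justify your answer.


Split into words: the | fish | chases | a | man = 5 words.

5


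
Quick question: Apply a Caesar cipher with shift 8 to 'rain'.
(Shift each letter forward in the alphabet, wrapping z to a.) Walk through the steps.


Shift each letter by 8: r -> z, a -> i, i -> q, n -> v. Result: 'ziqv'.

ziqv


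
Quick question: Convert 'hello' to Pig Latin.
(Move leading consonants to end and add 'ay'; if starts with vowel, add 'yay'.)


'hello': move consonant cluster 'h' to end and add 'ay': 'ellohay'.

ellohay


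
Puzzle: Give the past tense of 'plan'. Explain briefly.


Apply rule: Double final consonant and add -ed. 'plan' becomes 'planned'.

planned


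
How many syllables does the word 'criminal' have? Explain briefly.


Break 'criminal' into syllables: crim-i-nal -> crim | i | nal = 3 syllables

3 syllables


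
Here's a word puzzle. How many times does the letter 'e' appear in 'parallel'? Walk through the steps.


Letter 'e' in 'parallel': found at position(s) 7 = 1 occurrence(s).

1


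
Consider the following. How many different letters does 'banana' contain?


Unique letters in 'banana': {a, b, n} = 3 distinct letters.

3


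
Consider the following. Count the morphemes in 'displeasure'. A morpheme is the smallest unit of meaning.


Decomposition: dis- (prefix) + please (root) + -ure (suffix) = 3 morpheme(s)

3 morphemes


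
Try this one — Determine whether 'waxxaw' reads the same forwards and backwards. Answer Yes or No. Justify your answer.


Forward: 'waxxaw'
Reversed: 'waxxaw'
They are identical.

Yes


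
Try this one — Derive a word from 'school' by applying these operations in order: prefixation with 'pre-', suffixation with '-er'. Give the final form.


Step 1: Add prefix 'pre-' to 'school' = 'preschool'
Step 2: Add suffix '-er' to 'preschool' = 'preschooler'

preschooler


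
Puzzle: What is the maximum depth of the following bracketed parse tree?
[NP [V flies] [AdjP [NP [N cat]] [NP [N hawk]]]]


Count bracket nesting levels:
'[' at pos 0: depth = 1
'[' at pos 4: depth = 2
'[' at pos 14: depth = 2
'[' at pos 20: depth = 3
'[' at pos 24: depth = 4
'[' at pos 33: depth = 3
'[' at pos 37: depth = 4
Maximum depth reached: 4

4


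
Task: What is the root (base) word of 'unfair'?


Remove prefix 'un' from 'unfair' to get root 'fair'.

fair


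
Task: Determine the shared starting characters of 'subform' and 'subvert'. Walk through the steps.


Compare from the start: 3 characters match: 'sub'. Mismatch at position 4: 'f' vs 'v'.

sub


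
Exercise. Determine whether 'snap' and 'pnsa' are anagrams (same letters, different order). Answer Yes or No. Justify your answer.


Sorted letters of 'snap': 'anps'
Sorted letters of 'pnsa': 'anps'
They match.

Yes


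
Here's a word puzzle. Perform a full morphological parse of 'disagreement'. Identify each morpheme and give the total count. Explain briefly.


Step 1: Identify prefix: 'dis' (meaning: not/apart)
Step 2: Identify root: 'agree'
Step 3: Identify suffix(es): 'ment'
Decomposition: dis- (prefix: not/apart) + agree (root) + -ment (suffix: action/result)
Total morphemes: 3

3 morphemes (dis- (prefix: not/apart) + agree (root) + -ment (suffix: action/result))


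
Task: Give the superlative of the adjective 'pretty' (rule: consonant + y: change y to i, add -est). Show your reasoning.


Apply superlative formation (consonant + y: change y to i, add -est): 'pretty' -> 'prettiest'.

prettiest


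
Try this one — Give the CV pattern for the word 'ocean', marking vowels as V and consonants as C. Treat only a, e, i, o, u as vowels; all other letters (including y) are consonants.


Letter mapping: o = V, c = C, e = V, a = V, n = C.

VCVVC


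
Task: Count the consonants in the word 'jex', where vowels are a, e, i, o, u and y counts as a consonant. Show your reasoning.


Consonants in 'jex': j, x = 2 consonants.

2


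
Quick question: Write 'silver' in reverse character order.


Reverse 'silver' character by character: 'revlis'.

revlis


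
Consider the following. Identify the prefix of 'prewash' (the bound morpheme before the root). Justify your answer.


The word 'prewash' = 'pre' (prefix) + 'wash' (root). The prefix is 'pre'.

pre


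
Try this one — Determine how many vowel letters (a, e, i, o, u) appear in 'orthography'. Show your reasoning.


Vowels in 'orthography': o, o, a = 3 vowels.

3


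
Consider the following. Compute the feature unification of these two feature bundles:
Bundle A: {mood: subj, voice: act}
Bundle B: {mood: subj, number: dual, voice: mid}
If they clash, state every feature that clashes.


Compare features:
mood: A=subj vs B=subj -> unified: subj
number: A=_ vs B=dual -> unified: dual
voice: A=act vs B=mid -> CLASH
Clash detected on feature 'voice' (act vs mid); unification fails.

CLASH on 'voice' (act vs mid)


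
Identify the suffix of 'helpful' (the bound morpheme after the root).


The word 'helpful' = 'help' (root) + '-ful' (suffix). The suffix is '-ful'.

ful


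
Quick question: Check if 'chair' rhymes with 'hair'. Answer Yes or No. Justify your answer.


Rime (stressed vowel + following sounds) of 'chair': -air = /ɛər/
Rime of 'hair': -air = /ɛər/
/ɛər/ and /ɛər/ are the same ending sound, so the words rhyme.

Yes


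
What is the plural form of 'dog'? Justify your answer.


Apply rule: Add -s. 'dog' becomes 'dogs'.

dogs


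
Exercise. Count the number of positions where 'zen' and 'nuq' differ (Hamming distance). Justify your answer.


Alignment:
Position 1: 'z' vs 'n' = DIFFER
Position 2: 'e' vs 'u' = DIFFER
Position 3: 'n' vs 'q' = DIFFER
Total differences: 3

3


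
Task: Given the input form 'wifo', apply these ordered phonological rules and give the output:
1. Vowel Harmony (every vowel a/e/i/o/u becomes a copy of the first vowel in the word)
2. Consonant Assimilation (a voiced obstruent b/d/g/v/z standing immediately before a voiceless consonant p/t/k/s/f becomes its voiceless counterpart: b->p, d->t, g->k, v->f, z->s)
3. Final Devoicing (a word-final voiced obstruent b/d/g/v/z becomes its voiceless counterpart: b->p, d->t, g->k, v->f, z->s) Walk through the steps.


Starting form: 'wifo'
Rule 1: Vowel Harmony: all vowels become 'i' (matching first vowel). 'wifo' -> 'wifi'
Rule 2: Consonant Assimilation: no voiced obstruent (b/d/g/v/z) stands immediately before a voiceless consonant (p/t/k/s/f). No change.
Rule 3: Final Devoicing: the word ends in the vowel 'i', not a consonant. No change.
Final form: 'wifi'

wifi


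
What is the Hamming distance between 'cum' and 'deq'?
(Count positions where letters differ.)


Alignment:
Position 1: 'c' vs 'd' = DIFFER
Position 2: 'u' vs 'e' = DIFFER
Position 3: 'm' vs 'q' = DIFFER
Total differences: 3

3


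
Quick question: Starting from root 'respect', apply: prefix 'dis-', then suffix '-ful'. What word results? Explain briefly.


Step 1: Add prefix 'dis-' to 'respect' = 'disrespect'
Step 2: Add suffix '-ful' to 'disrespect' = 'disrespectful'

disrespectful


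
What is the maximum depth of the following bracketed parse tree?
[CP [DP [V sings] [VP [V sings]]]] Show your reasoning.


Count bracket nesting levels:
'[' at pos 0: depth = 1
'[' at pos 4: depth = 2
'[' at pos 8: depth = 3
'[' at pos 18: depth = 3
'[' at pos 22: depth = 4
Maximum depth reached: 4

4


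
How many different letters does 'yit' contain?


Unique letters in 'yit': {i, t, y} = 3 distinct letters.

3


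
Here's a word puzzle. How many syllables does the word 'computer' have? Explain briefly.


Break 'computer' into syllables: com-pu-ter -> com | pu | ter = 3 syllables

3 syllables


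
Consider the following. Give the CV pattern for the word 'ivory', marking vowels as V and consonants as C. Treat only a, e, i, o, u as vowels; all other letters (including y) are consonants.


Letter mapping: i = V, v = C, o = V, r = C, y = C.

VCVCC


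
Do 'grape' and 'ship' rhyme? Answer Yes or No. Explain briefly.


Rime (stressed vowel + following sounds) of 'grape': -ape = /eɪp/
Rime of 'ship': -ip = /ɪp/
/eɪp/ and /ɪp/ are different ending sounds, so the words do not rhyme.

No


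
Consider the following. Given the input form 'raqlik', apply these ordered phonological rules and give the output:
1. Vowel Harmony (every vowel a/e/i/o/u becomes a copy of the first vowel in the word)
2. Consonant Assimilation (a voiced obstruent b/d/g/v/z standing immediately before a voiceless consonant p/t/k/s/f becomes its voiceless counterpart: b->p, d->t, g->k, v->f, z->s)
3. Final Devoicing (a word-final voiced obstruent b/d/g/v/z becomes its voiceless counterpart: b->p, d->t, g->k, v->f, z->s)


Starting form: 'raqlik'
Rule 1: Vowel Harmony: all vowels become 'a' (matching first vowel). 'raqlik' -> 'raqlak'
Rule 2: Consonant Assimilation: no voiced obstruent (b/d/g/v/z) stands immediately before a voiceless consonant (p/t/k/s/f). No change.
Rule 3: Final Devoicing: final consonant 'k' is not one of the voiced obstruents b/d/g/v/z. No change.
Final form: 'raqlak'

raqlak


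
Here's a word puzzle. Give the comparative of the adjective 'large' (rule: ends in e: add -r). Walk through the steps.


Apply comparative formation (ends in e: add -r): 'large' -> 'larger'.

larger


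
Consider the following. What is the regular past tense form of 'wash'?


Apply rule: Add -ed. 'wash' becomes 'washed'.

washed


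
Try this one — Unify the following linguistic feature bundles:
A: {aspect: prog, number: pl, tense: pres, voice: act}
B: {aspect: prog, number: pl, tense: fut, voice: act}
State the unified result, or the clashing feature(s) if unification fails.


Compare features:
aspect: A=prog vs B=prog -> unified: prog
number: A=pl vs B=pl -> unified: pl
tense: A=pres vs B=fut -> CLASH
voice: A=act vs B=act -> unified: act
Clash detected on feature 'tense' (pres vs fut); unification fails.

CLASH on 'tense' (pres vs fut)


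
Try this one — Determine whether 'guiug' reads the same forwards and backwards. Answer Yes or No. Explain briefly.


Forward: 'guiug'
Reversed: 'guiug'
They are identical.

Yes


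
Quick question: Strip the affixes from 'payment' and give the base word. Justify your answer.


Remove suffix '-ment' from 'payment' to get root 'pay'.

pay


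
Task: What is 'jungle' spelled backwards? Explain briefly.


Reverse 'jungle' character by character: 'elgnuj'.

elgnuj
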